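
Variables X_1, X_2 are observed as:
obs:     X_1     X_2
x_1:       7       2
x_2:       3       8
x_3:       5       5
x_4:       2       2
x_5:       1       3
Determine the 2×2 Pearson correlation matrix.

Step 1 — column means:
  mean(X_1) = (7 + 3 + 5 + 2 + 1) / 5 = 18/5 = 3.6
  mean(X_2) = (2 + 8 + 5 + 2 + 3) / 5 = 20/5 = 4

Step 2 — sample variances and covariances s[i,j] = (1/(n-1)) · Σ_k (x_{k,i} - mean_i) · (x_{k,j} - mean_j), with n-1 = 4:
  s[X_1,X_1] = ((3.4)·(3.4) + (-0.6)·(-0.6) + (1.4)·(1.4) + (-1.6)·(-1.6) + (-2.6)·(-2.6)) / 4 = 23.2/4 = 5.8
  s[X_1,X_2] = ((3.4)·(-2) + (-0.6)·(4) + (1.4)·(1) + (-1.6)·(-2) + (-2.6)·(-1)) / 4 = -2/4 = -0.5
  s[X_2,X_2] = ((-2)·(-2) + (4)·(4) + (1)·(1) + (-2)·(-2) + (-1)·(-1)) / 4 = 26/4 = 6.5
  Sample standard deviations s_i = √(s[i,i]):
  s(X_1) = √(5.8) = 2.4083
  s(X_2) = √(6.5) = 2.5495

Step 3 — r_{ij} = s_{ij} / (s_i · s_j):
  r[X_1,X_1] = 1 (diagonal).
  r[X_1,X_2] = -0.5 / (2.4083 · 2.5495) = -0.5 / 6.14 = -0.0814
  r[X_2,X_2] = 1 (diagonal).

R is symmetric with unit diagonal. Assembling:

R = [[1, -0.0814],
 [-0.0814, 1]]


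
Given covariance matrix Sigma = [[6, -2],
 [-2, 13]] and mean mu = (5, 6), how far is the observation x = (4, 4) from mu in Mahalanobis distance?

Step 1 — centre the observation: (x - mu) = (-1, -2).

Step 2 — invert Sigma. det(Sigma) = 6·13 - (-2)² = 74.
  Sigma^{-1} = (1/det) · [[d, -b], [-b, a]] = [[0.1757, 0.027],
 [0.027, 0.0811]].

Step 3 — form the quadratic (x - mu)^T · Sigma^{-1} · (x - mu):
  Sigma^{-1} · (x - mu) = (-0.2297, -0.1892).
  (x - mu)^T · [Sigma^{-1} · (x - mu)] = (-1)·(-0.2297) + (-2)·(-0.1892) = 0.6081.

Step 4 — take square root: d = √(0.6081) ≈ 0.7798.

d(x, mu) = √(0.6081) ≈ 0.7798


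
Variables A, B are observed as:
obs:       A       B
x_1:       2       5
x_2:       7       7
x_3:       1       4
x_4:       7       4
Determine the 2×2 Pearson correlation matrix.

Step 1 — column means:
  mean(A) = (2 + 7 + 1 + 7) / 4 = 17/4 = 4.25
  mean(B) = (5 + 7 + 4 + 4) / 4 = 20/4 = 5

Step 2 — sample variances and covariances s[i,j] = (1/(n-1)) · Σ_k (x_{k,i} - mean_i) · (x_{k,j} - mean_j), with n-1 = 3:
  s[A,A] = ((-2.25)·(-2.25) + (2.75)·(2.75) + (-3.25)·(-3.25) + (2.75)·(2.75)) / 3 = 30.75/3 = 10.25
  s[A,B] = ((-2.25)·(0) + (2.75)·(2) + (-3.25)·(-1) + (2.75)·(-1)) / 3 = 6/3 = 2
  s[B,B] = ((0)·(0) + (2)·(2) + (-1)·(-1) + (-1)·(-1)) / 3 = 6/3 = 2
  Sample standard deviations s_i = √(s[i,i]):
  s(A) = √(10.25) = 3.2016
  s(B) = √(2) = 1.4142

Step 3 — r_{ij} = s_{ij} / (s_i · s_j):
  r[A,A] = 1 (diagonal).
  r[A,B] = 2 / (3.2016 · 1.4142) = 2 / 4.5277 = 0.4417
  r[B,B] = 1 (diagonal).

R is symmetric with unit diagonal. Assembling:

R = [[1, 0.4417],
 [0.4417, 1]]


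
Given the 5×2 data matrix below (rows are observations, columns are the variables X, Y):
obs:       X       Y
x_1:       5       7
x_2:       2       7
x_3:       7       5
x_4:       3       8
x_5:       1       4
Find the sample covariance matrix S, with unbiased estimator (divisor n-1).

Step 1 — column means:
  mean(X) = (5 + 2 + 7 + 3 + 1) / 5 = 18/5 = 3.6
  mean(Y) = (7 + 7 + 5 + 8 + 4) / 5 = 31/5 = 6.2

Step 2 — sample covariance S[i,j] = (1/(n-1)) · Σ_k (x_{k,i} - mean_i) · (x_{k,j} - mean_j), with n-1 = 4.
  S[X,X] = ((1.4)·(1.4) + (-1.6)·(-1.6) + (3.4)·(3.4) + (-0.6)·(-0.6) + (-2.6)·(-2.6)) / 4 = 23.2/4 = 5.8
  S[X,Y] = ((1.4)·(0.8) + (-1.6)·(0.8) + (3.4)·(-1.2) + (-0.6)·(1.8) + (-2.6)·(-2.2)) / 4 = 0.4/4 = 0.1
  S[Y,Y] = ((0.8)·(0.8) + (0.8)·(0.8) + (-1.2)·(-1.2) + (1.8)·(1.8) + (-2.2)·(-2.2)) / 4 = 10.8/4 = 2.7

S is symmetric (S[j,i] = S[i,j]). Assembling:

S = [[5.8, 0.1],
 [0.1, 2.7]]


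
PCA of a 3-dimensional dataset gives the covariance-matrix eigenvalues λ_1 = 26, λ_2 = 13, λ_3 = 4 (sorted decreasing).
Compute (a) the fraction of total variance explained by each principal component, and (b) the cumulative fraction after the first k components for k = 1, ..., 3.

Step 1 — total variance = trace(Sigma) = Σ λ_i = 26 + 13 + 4 = 43.

Step 2 — fraction explained by component i = λ_i / Σ λ:
  PC1: 26/43 = 0.6047
  PC2: 13/43 = 0.3023
  PC3: 4/43 = 0.093

Step 3 — cumulative fraction after k components = (λ_1 + ... + λ_k) / Σ λ:
  k = 1: 26/43 = 0.6047
  k = 2: (26 + 13)/43 = 39/43 = 0.907
  k = 3: (26 + 13 + 4)/43 = 43/43 = 1

Summary (fraction, with percent):

explained: PC1 0.6047 (60.47%), PC2 0.3023 (30.23%), PC3 0.093 (9.3%);  cumulative: 0.6047, 0.907, 1


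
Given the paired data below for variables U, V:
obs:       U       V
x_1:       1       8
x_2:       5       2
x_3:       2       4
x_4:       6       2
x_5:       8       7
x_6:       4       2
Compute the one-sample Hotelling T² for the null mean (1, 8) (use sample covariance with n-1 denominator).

Step 1 — sample mean vector:
  mean(U) = (1 + 5 + 2 + 6 + 8 + 4) / 6 = 26/6 = 4.3333
  mean(V) = (8 + 2 + 4 + 2 + 7 + 2) / 6 = 25/6 = 4.1667
  x̄ = (4.3333, 4.1667),  deviation x̄ - mu_0 = (4.3333, 4.1667) - (1, 8) = (3.3333, -3.8333).

Step 2 — sample covariance matrix, S[i,j] = (1/(n-1)) · Σ_k (x_{k,i} - mean_i) · (x_{k,j} - mean_j), divisor n-1 = 5:
  S[U,U] = ((-3.3333)·(-3.3333) + (0.6667)·(0.6667) + (-2.3333)·(-2.3333) + (1.6667)·(1.6667) + (3.6667)·(3.6667) + (-0.3333)·(-0.3333)) / 5 = 33.3333/5 = 6.6667
  S[U,V] = ((-3.3333)·(3.8333) + (0.6667)·(-2.1667) + (-2.3333)·(-0.1667) + (1.6667)·(-2.1667) + (3.6667)·(2.8333) + (-0.3333)·(-2.1667)) / 5 = -6.3333/5 = -1.2667
  S[V,V] = ((3.8333)·(3.8333) + (-2.1667)·(-2.1667) + (-0.1667)·(-0.1667) + (-2.1667)·(-2.1667) + (2.8333)·(2.8333) + (-2.1667)·(-2.1667)) / 5 = 36.8333/5 = 7.3667
  S = [[6.6667, -1.2667],
 [-1.2667, 7.3667]].

Step 3 — invert S. det(S) = 6.6667·7.3667 - (-1.2667)² = 47.5067.
  S^{-1} = (1/det) · [[d, -b], [-b, a]] = [[0.1551, 0.0267],
 [0.0267, 0.1403]].

Step 4 — quadratic form (x̄ - mu_0)^T · S^{-1} · (x̄ - mu_0):
  S^{-1} · (x̄ - mu_0) = (0.4147, -0.4491),
  (x̄ - mu_0)^T · [...] = (3.3333)·(0.4147) + (-3.8333)·(-0.4491) = 3.1037.

Step 5 — scale by n: T² = 6 · 3.1037 = 18.6219.

T² ≈ 18.6219


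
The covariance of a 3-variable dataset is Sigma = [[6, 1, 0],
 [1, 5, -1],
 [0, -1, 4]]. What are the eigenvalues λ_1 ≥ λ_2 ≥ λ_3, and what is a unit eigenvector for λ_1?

Step 1 — characteristic polynomial p(λ) = det(λI - Sigma) = λ³ - tr·λ² + c_1·λ - det, where tr = trace, c_1 = sum of the principal 2×2 minors, det = det(Sigma):
  tr = 6 + 5 + 4 = 15,
  c_1 = (6·5 - (1)²) + (6·4 - (0)²) + (5·4 - (-1)²) = 29 + 24 + 19 = 72,
  det = 6·(5·4 - (-1)²) - (1)·((1)·4 - (-1)·(0)) + (0)·((1)·(-1) - 5·(0)) = 6·(19) - (1)·(4) + (0)·(-1) = 110.
  So p(λ) = λ³ - 15λ² + 72λ - 110.
Step 2 — look for an integer root (rational root theorem: any rational root is an integer divisor of 110). Testing λ = 5:
  p(5) = 125 - 375 + 360 - 110 = 0  ✓
  Dividing out (λ - 5): p(λ) = (λ - 5)(λ² - 10λ + 22).
Step 3 — remaining eigenvalues from the quadratic λ² - 10λ + 22 = 0:
  Δ = 10² - 4·22 = 100 - 88 = 12,  λ = (10 ± √12)/2 = (10 ± 3.4641)/2 ≈ 6.7321 or 3.2679.
  Sorted: λ_1 = 6.7321,  λ_2 = 5,  λ_3 = 3.2679  (check: sum = 15 = tr ✓).

Step 4 — unit eigenvector for λ_1 ≈ 6.7321: v spans the null space of (Sigma - λ_1 I), whose rows are
  r_1 = (-0.7321, 1, 0),  r_2 = (1, -1.7321, -1),  r_3 = (0, -1, -2.7321).
  v is orthogonal to every row, so take v ∝ r_1 × r_2 = ((1)·(-1) - (0)·(-1.7321), (0)·(1) - (-0.7321)·(-1), (-0.7321)·(-1.7321) - (1)·(1)) ≈ (-1, -0.7321, 0.2679).
  Rescale (multiply by -1 so the first nonzero entry is positive): u = (1, 0.7321, -0.2679).
  ||u|| = √((1)² + (0.7321)² + (-0.2679)²) = √(1.6077) ≈ 1.2679,  v_1 = u/||u|| ≈ (0.7887, 0.5774, -0.2113) (||v_1|| = 1).

λ_1 = 6.7321,  λ_2 = 5,  λ_3 = 3.2679;  v_1 ≈ (0.7887, 0.5774, -0.2113)


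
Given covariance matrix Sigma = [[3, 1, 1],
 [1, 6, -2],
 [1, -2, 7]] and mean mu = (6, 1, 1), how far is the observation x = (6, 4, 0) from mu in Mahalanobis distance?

Step 1 — centre the observation: (x - mu) = (0, 3, -1).

Step 2 — invert Sigma (cofactor / det for 3×3, or solve directly):
  Sigma^{-1} = [[0.3918, -0.0928, -0.0825],
 [-0.0928, 0.2062, 0.0722],
 [-0.0825, 0.0722, 0.1753]].

Step 3 — form the quadratic (x - mu)^T · Sigma^{-1} · (x - mu):
  Sigma^{-1} · (x - mu) = (-0.1959, 0.5464, 0.0412).
  (x - mu)^T · [Sigma^{-1} · (x - mu)] = (0)·(-0.1959) + (3)·(0.5464) + (-1)·(0.0412) = 1.5979.

Step 4 — take square root: d = √(1.5979) ≈ 1.2641.

d(x, mu) = √(1.5979) ≈ 1.2641


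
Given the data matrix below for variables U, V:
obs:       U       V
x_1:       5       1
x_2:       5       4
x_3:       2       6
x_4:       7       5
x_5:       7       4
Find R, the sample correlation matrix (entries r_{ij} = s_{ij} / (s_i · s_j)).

Step 1 — column means:
  mean(U) = (5 + 5 + 2 + 7 + 7) / 5 = 26/5 = 5.2
  mean(V) = (1 + 4 + 6 + 5 + 4) / 5 = 20/5 = 4

Step 2 — sample variances and covariances s[i,j] = (1/(n-1)) · Σ_k (x_{k,i} - mean_i) · (x_{k,j} - mean_j), with n-1 = 4:
  s[U,U] = ((-0.2)·(-0.2) + (-0.2)·(-0.2) + (-3.2)·(-3.2) + (1.8)·(1.8) + (1.8)·(1.8)) / 4 = 16.8/4 = 4.2
  s[U,V] = ((-0.2)·(-3) + (-0.2)·(0) + (-3.2)·(2) + (1.8)·(1) + (1.8)·(0)) / 4 = -4/4 = -1
  s[V,V] = ((-3)·(-3) + (0)·(0) + (2)·(2) + (1)·(1) + (0)·(0)) / 4 = 14/4 = 3.5
  Sample standard deviations s_i = √(s[i,i]):
  s(U) = √(4.2) = 2.0494
  s(V) = √(3.5) = 1.8708

Step 3 — r_{ij} = s_{ij} / (s_i · s_j):
  r[U,U] = 1 (diagonal).
  r[U,V] = -1 / (2.0494 · 1.8708) = -1 / 3.8341 = -0.2608
  r[V,V] = 1 (diagonal).

R is symmetric with unit diagonal. Assembling:

R = [[1, -0.2608],
 [-0.2608, 1]]


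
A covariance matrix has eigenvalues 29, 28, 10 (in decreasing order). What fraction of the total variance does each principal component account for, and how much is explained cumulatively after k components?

Step 1 — total variance = trace(Sigma) = Σ λ_i = 29 + 28 + 10 = 67.

Step 2 — fraction explained by component i = λ_i / Σ λ:
  PC1: 29/67 = 0.4328
  PC2: 28/67 = 0.4179
  PC3: 10/67 = 0.1493

Step 3 — cumulative fraction after k components = (λ_1 + ... + λ_k) / Σ λ:
  k = 1: 29/67 = 0.4328
  k = 2: (29 + 28)/67 = 57/67 = 0.8507
  k = 3: (29 + 28 + 10)/67 = 67/67 = 1

Summary (fraction, with percent):

explained: PC1 0.4328 (43.28%), PC2 0.4179 (41.79%), PC3 0.1493 (14.93%);  cumulative: 0.4328, 0.8507, 1


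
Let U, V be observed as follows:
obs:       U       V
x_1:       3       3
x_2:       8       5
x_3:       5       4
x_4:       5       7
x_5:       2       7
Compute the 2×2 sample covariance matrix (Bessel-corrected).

Step 1 — column means:
  mean(U) = (3 + 8 + 5 + 5 + 2) / 5 = 23/5 = 4.6
  mean(V) = (3 + 5 + 4 + 7 + 7) / 5 = 26/5 = 5.2

Step 2 — sample covariance S[i,j] = (1/(n-1)) · Σ_k (x_{k,i} - mean_i) · (x_{k,j} - mean_j), with n-1 = 4.
  S[U,U] = ((-1.6)·(-1.6) + (3.4)·(3.4) + (0.4)·(0.4) + (0.4)·(0.4) + (-2.6)·(-2.6)) / 4 = 21.2/4 = 5.3
  S[U,V] = ((-1.6)·(-2.2) + (3.4)·(-0.2) + (0.4)·(-1.2) + (0.4)·(1.8) + (-2.6)·(1.8)) / 4 = -1.6/4 = -0.4
  S[V,V] = ((-2.2)·(-2.2) + (-0.2)·(-0.2) + (-1.2)·(-1.2) + (1.8)·(1.8) + (1.8)·(1.8)) / 4 = 12.8/4 = 3.2

S is symmetric (S[j,i] = S[i,j]). Assembling:

S = [[5.3, -0.4],
 [-0.4, 3.2]]


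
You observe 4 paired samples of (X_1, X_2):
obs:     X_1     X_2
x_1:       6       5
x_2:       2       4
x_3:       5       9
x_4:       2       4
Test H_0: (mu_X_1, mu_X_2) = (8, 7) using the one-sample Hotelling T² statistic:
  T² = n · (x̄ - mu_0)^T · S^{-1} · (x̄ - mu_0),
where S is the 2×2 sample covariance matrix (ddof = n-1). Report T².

Step 1 — sample mean vector:
  mean(X_1) = (6 + 2 + 5 + 2) / 4 = 15/4 = 3.75
  mean(X_2) = (5 + 4 + 9 + 4) / 4 = 22/4 = 5.5
  x̄ = (3.75, 5.5),  deviation x̄ - mu_0 = (3.75, 5.5) - (8, 7) = (-4.25, -1.5).

Step 2 — sample covariance matrix, S[i,j] = (1/(n-1)) · Σ_k (x_{k,i} - mean_i) · (x_{k,j} - mean_j), divisor n-1 = 3:
  S[X_1,X_1] = ((2.25)·(2.25) + (-1.75)·(-1.75) + (1.25)·(1.25) + (-1.75)·(-1.75)) / 3 = 12.75/3 = 4.25
  S[X_1,X_2] = ((2.25)·(-0.5) + (-1.75)·(-1.5) + (1.25)·(3.5) + (-1.75)·(-1.5)) / 3 = 8.5/3 = 2.8333
  S[X_2,X_2] = ((-0.5)·(-0.5) + (-1.5)·(-1.5) + (3.5)·(3.5) + (-1.5)·(-1.5)) / 3 = 17/3 = 5.6667
  S = [[4.25, 2.8333],
 [2.8333, 5.6667]].

Step 3 — invert S. det(S) = 4.25·5.6667 - (2.8333)² = 16.0556.
  S^{-1} = (1/det) · [[d, -b], [-b, a]] = [[0.3529, -0.1765],
 [-0.1765, 0.2647]].

Step 4 — quadratic form (x̄ - mu_0)^T · S^{-1} · (x̄ - mu_0):
  S^{-1} · (x̄ - mu_0) = (-1.2353, 0.3529),
  (x̄ - mu_0)^T · [...] = (-4.25)·(-1.2353) + (-1.5)·(0.3529) = 4.7206.

Step 5 — scale by n: T² = 4 · 4.7206 = 18.8824.

T² ≈ 18.8824


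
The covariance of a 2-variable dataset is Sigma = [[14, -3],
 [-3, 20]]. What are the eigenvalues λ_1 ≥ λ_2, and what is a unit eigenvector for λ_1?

Step 1 — characteristic polynomial of 2×2 Sigma:
  det(Sigma - λI) = λ² - trace · λ + det = 0.
  trace = 14 + 20 = 34, det = 14·20 - (-3)² = 271.
Step 2 — discriminant:
  Δ = trace² - 4·det = 1156 - 1084 = 72.
Step 3 — eigenvalues:
  λ = (trace ± √Δ)/2 = (34 ± 8.4853)/2,
  λ_1 = 21.2426,  λ_2 = 12.7574.

Step 4 — unit eigenvector for λ_1: solve (Sigma - λ_1 I)v = 0. First row:
  (14 - 21.2426)·v_x + (-3)·v_y = 0, i.e. (-7.2426)·v_x + (-3)·v_y = 0,
  so v ∝ (b, λ_1 - a) = (-3, 7.2426); multiply by -1 so the first entry is positive: u = (3, -7.2426).
  ||u|| = √((3)² + (-7.2426)²) = √(61.4558) ≈ 7.8394,
  v_1 = u/||u|| ≈ (0.3827, -0.9239) (||v_1|| = 1).

λ_1 = 21.2426,  λ_2 = 12.7574;  v_1 ≈ (0.3827, -0.9239)


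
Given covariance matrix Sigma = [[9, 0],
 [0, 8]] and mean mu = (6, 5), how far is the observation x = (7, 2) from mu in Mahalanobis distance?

Step 1 — centre the observation: (x - mu) = (1, -3).

Step 2 — invert Sigma. det(Sigma) = 9·8 - (0)² = 72.
  Sigma^{-1} = (1/det) · [[d, -b], [-b, a]] = [[0.1111, 0],
 [0, 0.125]].

Step 3 — form the quadratic (x - mu)^T · Sigma^{-1} · (x - mu):
  Sigma^{-1} · (x - mu) = (0.1111, -0.375).
  (x - mu)^T · [Sigma^{-1} · (x - mu)] = (1)·(0.1111) + (-3)·(-0.375) = 1.2361.

Step 4 — take square root: d = √(1.2361) ≈ 1.1118.

d(x, mu) = √(1.2361) ≈ 1.1118


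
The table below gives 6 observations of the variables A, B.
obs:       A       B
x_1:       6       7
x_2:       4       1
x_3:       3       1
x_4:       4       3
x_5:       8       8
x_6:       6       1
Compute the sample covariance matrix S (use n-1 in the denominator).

Step 1 — column means:
  mean(A) = (6 + 4 + 3 + 4 + 8 + 6) / 6 = 31/6 = 5.1667
  mean(B) = (7 + 1 + 1 + 3 + 8 + 1) / 6 = 21/6 = 3.5

Step 2 — sample covariance S[i,j] = (1/(n-1)) · Σ_k (x_{k,i} - mean_i) · (x_{k,j} - mean_j), with n-1 = 5.
  S[A,A] = ((0.8333)·(0.8333) + (-1.1667)·(-1.1667) + (-2.1667)·(-2.1667) + (-1.1667)·(-1.1667) + (2.8333)·(2.8333) + (0.8333)·(0.8333)) / 5 = 16.8333/5 = 3.3667
  S[A,B] = ((0.8333)·(3.5) + (-1.1667)·(-2.5) + (-2.1667)·(-2.5) + (-1.1667)·(-0.5) + (2.8333)·(4.5) + (0.8333)·(-2.5)) / 5 = 22.5/5 = 4.5
  S[B,B] = ((3.5)·(3.5) + (-2.5)·(-2.5) + (-2.5)·(-2.5) + (-0.5)·(-0.5) + (4.5)·(4.5) + (-2.5)·(-2.5)) / 5 = 51.5/5 = 10.3

S is symmetric (S[j,i] = S[i,j]). Assembling:

S = [[3.3667, 4.5],
 [4.5, 10.3]]


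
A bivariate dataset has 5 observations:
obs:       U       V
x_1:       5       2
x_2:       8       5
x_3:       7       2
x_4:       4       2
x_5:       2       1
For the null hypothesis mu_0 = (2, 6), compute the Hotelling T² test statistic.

Step 1 — sample mean vector:
  mean(U) = (5 + 8 + 7 + 4 + 2) / 5 = 26/5 = 5.2
  mean(V) = (2 + 5 + 2 + 2 + 1) / 5 = 12/5 = 2.4
  x̄ = (5.2, 2.4),  deviation x̄ - mu_0 = (5.2, 2.4) - (2, 6) = (3.2, -3.6).

Step 2 — sample covariance matrix, S[i,j] = (1/(n-1)) · Σ_k (x_{k,i} - mean_i) · (x_{k,j} - mean_j), divisor n-1 = 4:
  S[U,U] = ((-0.2)·(-0.2) + (2.8)·(2.8) + (1.8)·(1.8) + (-1.2)·(-1.2) + (-3.2)·(-3.2)) / 4 = 22.8/4 = 5.7
  S[U,V] = ((-0.2)·(-0.4) + (2.8)·(2.6) + (1.8)·(-0.4) + (-1.2)·(-0.4) + (-3.2)·(-1.4)) / 4 = 11.6/4 = 2.9
  S[V,V] = ((-0.4)·(-0.4) + (2.6)·(2.6) + (-0.4)·(-0.4) + (-0.4)·(-0.4) + (-1.4)·(-1.4)) / 4 = 9.2/4 = 2.3
  S = [[5.7, 2.9],
 [2.9, 2.3]].

Step 3 — invert S. det(S) = 5.7·2.3 - (2.9)² = 4.7.
  S^{-1} = (1/det) · [[d, -b], [-b, a]] = [[0.4894, -0.617],
 [-0.617, 1.2128]].

Step 4 — quadratic form (x̄ - mu_0)^T · S^{-1} · (x̄ - mu_0):
  S^{-1} · (x̄ - mu_0) = (3.7872, -6.3404),
  (x̄ - mu_0)^T · [...] = (3.2)·(3.7872) + (-3.6)·(-6.3404) = 34.9447.

Step 5 — scale by n: T² = 5 · 34.9447 = 174.7234.

T² ≈ 174.7234


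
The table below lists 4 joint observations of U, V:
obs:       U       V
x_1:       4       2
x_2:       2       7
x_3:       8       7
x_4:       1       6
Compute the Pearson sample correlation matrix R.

Step 1 — column means:
  mean(U) = (4 + 2 + 8 + 1) / 4 = 15/4 = 3.75
  mean(V) = (2 + 7 + 7 + 6) / 4 = 22/4 = 5.5

Step 2 — sample variances and covariances s[i,j] = (1/(n-1)) · Σ_k (x_{k,i} - mean_i) · (x_{k,j} - mean_j), with n-1 = 3:
  s[U,U] = ((0.25)·(0.25) + (-1.75)·(-1.75) + (4.25)·(4.25) + (-2.75)·(-2.75)) / 3 = 28.75/3 = 9.5833
  s[U,V] = ((0.25)·(-3.5) + (-1.75)·(1.5) + (4.25)·(1.5) + (-2.75)·(0.5)) / 3 = 1.5/3 = 0.5
  s[V,V] = ((-3.5)·(-3.5) + (1.5)·(1.5) + (1.5)·(1.5) + (0.5)·(0.5)) / 3 = 17/3 = 5.6667
  Sample standard deviations s_i = √(s[i,i]):
  s(U) = √(9.5833) = 3.0957
  s(V) = √(5.6667) = 2.3805

Step 3 — r_{ij} = s_{ij} / (s_i · s_j):
  r[U,U] = 1 (diagonal).
  r[U,V] = 0.5 / (3.0957 · 2.3805) = 0.5 / 7.3692 = 0.0678
  r[V,V] = 1 (diagonal).

R is symmetric with unit diagonal. Assembling:

R = [[1, 0.0678],
 [0.0678, 1]]


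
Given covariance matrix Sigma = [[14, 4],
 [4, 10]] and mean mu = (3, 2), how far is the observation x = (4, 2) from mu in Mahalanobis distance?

Step 1 — centre the observation: (x - mu) = (1, 0).

Step 2 — invert Sigma. det(Sigma) = 14·10 - (4)² = 124.
  Sigma^{-1} = (1/det) · [[d, -b], [-b, a]] = [[0.0806, -0.0323],
 [-0.0323, 0.1129]].

Step 3 — form the quadratic (x - mu)^T · Sigma^{-1} · (x - mu):
  Sigma^{-1} · (x - mu) = (0.0806, -0.0323).
  (x - mu)^T · [Sigma^{-1} · (x - mu)] = (1)·(0.0806) + (0)·(-0.0323) = 0.0806.

Step 4 — take square root: d = √(0.0806) ≈ 0.284.

d(x, mu) = √(0.0806) ≈ 0.284


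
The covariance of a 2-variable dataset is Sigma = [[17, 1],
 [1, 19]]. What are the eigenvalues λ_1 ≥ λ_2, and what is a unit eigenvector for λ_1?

Step 1 — characteristic polynomial of 2×2 Sigma:
  det(Sigma - λI) = λ² - trace · λ + det = 0.
  trace = 17 + 19 = 36, det = 17·19 - (1)² = 322.
Step 2 — discriminant:
  Δ = trace² - 4·det = 1296 - 1288 = 8.
Step 3 — eigenvalues:
  λ = (trace ± √Δ)/2 = (36 ± 2.8284)/2,
  λ_1 = 19.4142,  λ_2 = 16.5858.

Step 4 — unit eigenvector for λ_1: solve (Sigma - λ_1 I)v = 0. First row:
  (17 - 19.4142)·v_x + (1)·v_y = 0, i.e. (-2.4142)·v_x + (1)·v_y = 0,
  so v ∝ (b, λ_1 - a) = (1, 2.4142) = u.
  ||u|| = √((1)² + (2.4142)²) = √(6.8284) ≈ 2.6131,
  v_1 = u/||u|| ≈ (0.3827, 0.9239) (||v_1|| = 1).

λ_1 = 19.4142,  λ_2 = 16.5858;  v_1 ≈ (0.3827, 0.9239)


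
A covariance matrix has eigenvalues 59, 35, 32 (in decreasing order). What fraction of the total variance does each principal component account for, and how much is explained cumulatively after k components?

Step 1 — total variance = trace(Sigma) = Σ λ_i = 59 + 35 + 32 = 126.

Step 2 — fraction explained by component i = λ_i / Σ λ:
  PC1: 59/126 = 0.4683
  PC2: 35/126 = 0.2778
  PC3: 32/126 = 0.254

Step 3 — cumulative fraction after k components = (λ_1 + ... + λ_k) / Σ λ:
  k = 1: 59/126 = 0.4683
  k = 2: (59 + 35)/126 = 94/126 = 0.746
  k = 3: (59 + 35 + 32)/126 = 126/126 = 1

Summary (fraction, with percent):

explained: PC1 0.4683 (46.83%), PC2 0.2778 (27.78%), PC3 0.254 (25.4%);  cumulative: 0.4683, 0.746, 1


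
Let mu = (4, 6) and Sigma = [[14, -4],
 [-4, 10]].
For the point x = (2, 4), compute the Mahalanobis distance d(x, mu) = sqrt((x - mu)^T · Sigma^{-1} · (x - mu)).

Step 1 — centre the observation: (x - mu) = (-2, -2).

Step 2 — invert Sigma. det(Sigma) = 14·10 - (-4)² = 124.
  Sigma^{-1} = (1/det) · [[d, -b], [-b, a]] = [[0.0806, 0.0323],
 [0.0323, 0.1129]].

Step 3 — form the quadratic (x - mu)^T · Sigma^{-1} · (x - mu):
  Sigma^{-1} · (x - mu) = (-0.2258, -0.2903).
  (x - mu)^T · [Sigma^{-1} · (x - mu)] = (-2)·(-0.2258) + (-2)·(-0.2903) = 1.0323.

Step 4 — take square root: d = √(1.0323) ≈ 1.016.

d(x, mu) = √(1.0323) ≈ 1.016


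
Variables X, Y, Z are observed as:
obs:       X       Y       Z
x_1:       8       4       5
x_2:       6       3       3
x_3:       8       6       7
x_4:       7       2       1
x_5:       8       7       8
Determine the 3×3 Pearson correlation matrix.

Step 1 — column means:
  mean(X) = (8 + 6 + 8 + 7 + 8) / 5 = 37/5 = 7.4
  mean(Y) = (4 + 3 + 6 + 2 + 7) / 5 = 22/5 = 4.4
  mean(Z) = (5 + 3 + 7 + 1 + 8) / 5 = 24/5 = 4.8

Step 2 — sample variances and covariances s[i,j] = (1/(n-1)) · Σ_k (x_{k,i} - mean_i) · (x_{k,j} - mean_j), with n-1 = 4:
  s[X,X] = ((0.6)·(0.6) + (-1.4)·(-1.4) + (0.6)·(0.6) + (-0.4)·(-0.4) + (0.6)·(0.6)) / 4 = 3.2/4 = 0.8
  s[X,Y] = ((0.6)·(-0.4) + (-1.4)·(-1.4) + (0.6)·(1.6) + (-0.4)·(-2.4) + (0.6)·(2.6)) / 4 = 5.2/4 = 1.3
  s[X,Z] = ((0.6)·(0.2) + (-1.4)·(-1.8) + (0.6)·(2.2) + (-0.4)·(-3.8) + (0.6)·(3.2)) / 4 = 7.4/4 = 1.85
  s[Y,Y] = ((-0.4)·(-0.4) + (-1.4)·(-1.4) + (1.6)·(1.6) + (-2.4)·(-2.4) + (2.6)·(2.6)) / 4 = 17.2/4 = 4.3
  s[Y,Z] = ((-0.4)·(0.2) + (-1.4)·(-1.8) + (1.6)·(2.2) + (-2.4)·(-3.8) + (2.6)·(3.2)) / 4 = 23.4/4 = 5.85
  s[Z,Z] = ((0.2)·(0.2) + (-1.8)·(-1.8) + (2.2)·(2.2) + (-3.8)·(-3.8) + (3.2)·(3.2)) / 4 = 32.8/4 = 8.2
  Sample standard deviations s_i = √(s[i,i]):
  s(X) = √(0.8) = 0.8944
  s(Y) = √(4.3) = 2.0736
  s(Z) = √(8.2) = 2.8636

Step 3 — r_{ij} = s_{ij} / (s_i · s_j):
  r[X,X] = 1 (diagonal).
  r[X,Y] = 1.3 / (0.8944 · 2.0736) = 1.3 / 1.8547 = 0.7009
  r[X,Z] = 1.85 / (0.8944 · 2.8636) = 1.85 / 2.5612 = 0.7223
  r[Y,Y] = 1 (diagonal).
  r[Y,Z] = 5.85 / (2.0736 · 2.8636) = 5.85 / 5.938 = 0.9852
  r[Z,Z] = 1 (diagonal).

R is symmetric with unit diagonal. Assembling:

R = [[1, 0.7009, 0.7223],
 [0.7009, 1, 0.9852],
 [0.7223, 0.9852, 1]]


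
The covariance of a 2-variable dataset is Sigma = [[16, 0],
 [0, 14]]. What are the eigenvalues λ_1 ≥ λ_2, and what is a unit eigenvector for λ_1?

Step 1 — characteristic polynomial of 2×2 Sigma:
  det(Sigma - λI) = λ² - trace · λ + det = 0.
  trace = 16 + 14 = 30, det = 16·14 - (0)² = 224.
Step 2 — discriminant:
  Δ = trace² - 4·det = 900 - 896 = 4.
Step 3 — eigenvalues:
  λ = (trace ± √Δ)/2 = (30 ± 2)/2,
  λ_1 = 16,  λ_2 = 14.

Step 4 — unit eigenvector for λ_1: Sigma is diagonal, so its eigenvectors are the coordinate axes. λ_1 = 16 is the diagonal entry on the first coordinate axis, hence
  v_1 = (1, 0) (||v_1|| = 1).

λ_1 = 16,  λ_2 = 14;  v_1 ≈ (1, 0)


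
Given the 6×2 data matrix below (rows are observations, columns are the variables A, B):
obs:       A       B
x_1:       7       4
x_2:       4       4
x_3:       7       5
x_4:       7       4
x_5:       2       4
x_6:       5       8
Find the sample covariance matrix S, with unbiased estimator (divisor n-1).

Step 1 — column means:
  mean(A) = (7 + 4 + 7 + 7 + 2 + 5) / 6 = 32/6 = 5.3333
  mean(B) = (4 + 4 + 5 + 4 + 4 + 8) / 6 = 29/6 = 4.8333

Step 2 — sample covariance S[i,j] = (1/(n-1)) · Σ_k (x_{k,i} - mean_i) · (x_{k,j} - mean_j), with n-1 = 5.
  S[A,A] = ((1.6667)·(1.6667) + (-1.3333)·(-1.3333) + (1.6667)·(1.6667) + (1.6667)·(1.6667) + (-3.3333)·(-3.3333) + (-0.3333)·(-0.3333)) / 5 = 21.3333/5 = 4.2667
  S[A,B] = ((1.6667)·(-0.8333) + (-1.3333)·(-0.8333) + (1.6667)·(0.1667) + (1.6667)·(-0.8333) + (-3.3333)·(-0.8333) + (-0.3333)·(3.1667)) / 5 = 0.3333/5 = 0.0667
  S[B,B] = ((-0.8333)·(-0.8333) + (-0.8333)·(-0.8333) + (0.1667)·(0.1667) + (-0.8333)·(-0.8333) + (-0.8333)·(-0.8333) + (3.1667)·(3.1667)) / 5 = 12.8333/5 = 2.5667

S is symmetric (S[j,i] = S[i,j]). Assembling:

S = [[4.2667, 0.0667],
 [0.0667, 2.5667]]


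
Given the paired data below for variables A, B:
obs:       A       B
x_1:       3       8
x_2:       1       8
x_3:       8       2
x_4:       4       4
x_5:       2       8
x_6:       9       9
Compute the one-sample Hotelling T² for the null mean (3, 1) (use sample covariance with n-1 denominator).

Step 1 — sample mean vector:
  mean(A) = (3 + 1 + 8 + 4 + 2 + 9) / 6 = 27/6 = 4.5
  mean(B) = (8 + 8 + 2 + 4 + 8 + 9) / 6 = 39/6 = 6.5
  x̄ = (4.5, 6.5),  deviation x̄ - mu_0 = (4.5, 6.5) - (3, 1) = (1.5, 5.5).

Step 2 — sample covariance matrix, S[i,j] = (1/(n-1)) · Σ_k (x_{k,i} - mean_i) · (x_{k,j} - mean_j), divisor n-1 = 5:
  S[A,A] = ((-1.5)·(-1.5) + (-3.5)·(-3.5) + (3.5)·(3.5) + (-0.5)·(-0.5) + (-2.5)·(-2.5) + (4.5)·(4.5)) / 5 = 53.5/5 = 10.7
  S[A,B] = ((-1.5)·(1.5) + (-3.5)·(1.5) + (3.5)·(-4.5) + (-0.5)·(-2.5) + (-2.5)·(1.5) + (4.5)·(2.5)) / 5 = -14.5/5 = -2.9
  S[B,B] = ((1.5)·(1.5) + (1.5)·(1.5) + (-4.5)·(-4.5) + (-2.5)·(-2.5) + (1.5)·(1.5) + (2.5)·(2.5)) / 5 = 39.5/5 = 7.9
  S = [[10.7, -2.9],
 [-2.9, 7.9]].

Step 3 — invert S. det(S) = 10.7·7.9 - (-2.9)² = 76.12.
  S^{-1} = (1/det) · [[d, -b], [-b, a]] = [[0.1038, 0.0381],
 [0.0381, 0.1406]].

Step 4 — quadratic form (x̄ - mu_0)^T · S^{-1} · (x̄ - mu_0):
  S^{-1} · (x̄ - mu_0) = (0.3652, 0.8303),
  (x̄ - mu_0)^T · [...] = (1.5)·(0.3652) + (5.5)·(0.8303) = 5.1143.

Step 5 — scale by n: T² = 6 · 5.1143 = 30.6858.

T² ≈ 30.6858


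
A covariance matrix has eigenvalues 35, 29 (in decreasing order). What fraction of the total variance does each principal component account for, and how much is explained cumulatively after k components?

Step 1 — total variance = trace(Sigma) = Σ λ_i = 35 + 29 = 64.

Step 2 — fraction explained by component i = λ_i / Σ λ:
  PC1: 35/64 = 0.5469
  PC2: 29/64 = 0.4531

Step 3 — cumulative fraction after k components = (λ_1 + ... + λ_k) / Σ λ:
  k = 1: 35/64 = 0.5469
  k = 2: (35 + 29)/64 = 64/64 = 1

Summary (fraction, with percent):

explained: PC1 0.5469 (54.69%), PC2 0.4531 (45.31%);  cumulative: 0.5469, 1


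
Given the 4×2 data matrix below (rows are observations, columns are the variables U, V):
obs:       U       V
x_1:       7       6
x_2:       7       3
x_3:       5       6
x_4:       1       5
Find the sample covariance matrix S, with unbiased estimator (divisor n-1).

Step 1 — column means:
  mean(U) = (7 + 7 + 5 + 1) / 4 = 20/4 = 5
  mean(V) = (6 + 3 + 6 + 5) / 4 = 20/4 = 5

Step 2 — sample covariance S[i,j] = (1/(n-1)) · Σ_k (x_{k,i} - mean_i) · (x_{k,j} - mean_j), with n-1 = 3.
  S[U,U] = ((2)·(2) + (2)·(2) + (0)·(0) + (-4)·(-4)) / 3 = 24/3 = 8
  S[U,V] = ((2)·(1) + (2)·(-2) + (0)·(1) + (-4)·(0)) / 3 = -2/3 = -0.6667
  S[V,V] = ((1)·(1) + (-2)·(-2) + (1)·(1) + (0)·(0)) / 3 = 6/3 = 2

S is symmetric (S[j,i] = S[i,j]). Assembling:

S = [[8, -0.6667],
 [-0.6667, 2]]


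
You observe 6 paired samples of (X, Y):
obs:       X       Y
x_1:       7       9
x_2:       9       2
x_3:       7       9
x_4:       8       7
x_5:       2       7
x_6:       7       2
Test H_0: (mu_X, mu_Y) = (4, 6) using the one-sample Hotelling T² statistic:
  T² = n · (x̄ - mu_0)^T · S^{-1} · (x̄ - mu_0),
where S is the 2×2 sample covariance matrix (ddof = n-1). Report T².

Step 1 — sample mean vector:
  mean(X) = (7 + 9 + 7 + 8 + 2 + 7) / 6 = 40/6 = 6.6667
  mean(Y) = (9 + 2 + 9 + 7 + 7 + 2) / 6 = 36/6 = 6
  x̄ = (6.6667, 6),  deviation x̄ - mu_0 = (6.6667, 6) - (4, 6) = (2.6667, 0).

Step 2 — sample covariance matrix, S[i,j] = (1/(n-1)) · Σ_k (x_{k,i} - mean_i) · (x_{k,j} - mean_j), divisor n-1 = 5:
  S[X,X] = ((0.3333)·(0.3333) + (2.3333)·(2.3333) + (0.3333)·(0.3333) + (1.3333)·(1.3333) + (-4.6667)·(-4.6667) + (0.3333)·(0.3333)) / 5 = 29.3333/5 = 5.8667
  S[X,Y] = ((0.3333)·(3) + (2.3333)·(-4) + (0.3333)·(3) + (1.3333)·(1) + (-4.6667)·(1) + (0.3333)·(-4)) / 5 = -12/5 = -2.4
  S[Y,Y] = ((3)·(3) + (-4)·(-4) + (3)·(3) + (1)·(1) + (1)·(1) + (-4)·(-4)) / 5 = 52/5 = 10.4
  S = [[5.8667, -2.4],
 [-2.4, 10.4]].

Step 3 — invert S. det(S) = 5.8667·10.4 - (-2.4)² = 55.2533.
  S^{-1} = (1/det) · [[d, -b], [-b, a]] = [[0.1882, 0.0434],
 [0.0434, 0.1062]].

Step 4 — quadratic form (x̄ - mu_0)^T · S^{-1} · (x̄ - mu_0):
  S^{-1} · (x̄ - mu_0) = (0.5019, 0.1158),
  (x̄ - mu_0)^T · [...] = (2.6667)·(0.5019) + (0)·(0.1158) = 1.3385.

Step 5 — scale by n: T² = 6 · 1.3385 = 8.0309.

T² ≈ 8.0309


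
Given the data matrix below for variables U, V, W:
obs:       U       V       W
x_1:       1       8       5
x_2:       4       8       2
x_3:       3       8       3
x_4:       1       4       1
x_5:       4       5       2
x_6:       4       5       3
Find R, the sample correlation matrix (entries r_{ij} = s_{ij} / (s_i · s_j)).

Step 1 — column means:
  mean(U) = (1 + 4 + 3 + 1 + 4 + 4) / 6 = 17/6 = 2.8333
  mean(V) = (8 + 8 + 8 + 4 + 5 + 5) / 6 = 38/6 = 6.3333
  mean(W) = (5 + 2 + 3 + 1 + 2 + 3) / 6 = 16/6 = 2.6667

Step 2 — sample variances and covariances s[i,j] = (1/(n-1)) · Σ_k (x_{k,i} - mean_i) · (x_{k,j} - mean_j), with n-1 = 5:
  s[U,U] = ((-1.8333)·(-1.8333) + (1.1667)·(1.1667) + (0.1667)·(0.1667) + (-1.8333)·(-1.8333) + (1.1667)·(1.1667) + (1.1667)·(1.1667)) / 5 = 10.8333/5 = 2.1667
  s[U,V] = ((-1.8333)·(1.6667) + (1.1667)·(1.6667) + (0.1667)·(1.6667) + (-1.8333)·(-2.3333) + (1.1667)·(-1.3333) + (1.1667)·(-1.3333)) / 5 = 0.3333/5 = 0.0667
  s[U,W] = ((-1.8333)·(2.3333) + (1.1667)·(-0.6667) + (0.1667)·(0.3333) + (-1.8333)·(-1.6667) + (1.1667)·(-0.6667) + (1.1667)·(0.3333)) / 5 = -2.3333/5 = -0.4667
  s[V,V] = ((1.6667)·(1.6667) + (1.6667)·(1.6667) + (1.6667)·(1.6667) + (-2.3333)·(-2.3333) + (-1.3333)·(-1.3333) + (-1.3333)·(-1.3333)) / 5 = 17.3333/5 = 3.4667
  s[V,W] = ((1.6667)·(2.3333) + (1.6667)·(-0.6667) + (1.6667)·(0.3333) + (-2.3333)·(-1.6667) + (-1.3333)·(-0.6667) + (-1.3333)·(0.3333)) / 5 = 7.6667/5 = 1.5333
  s[W,W] = ((2.3333)·(2.3333) + (-0.6667)·(-0.6667) + (0.3333)·(0.3333) + (-1.6667)·(-1.6667) + (-0.6667)·(-0.6667) + (0.3333)·(0.3333)) / 5 = 9.3333/5 = 1.8667
  Sample standard deviations s_i = √(s[i,i]):
  s(U) = √(2.1667) = 1.472
  s(V) = √(3.4667) = 1.8619
  s(W) = √(1.8667) = 1.3663

Step 3 — r_{ij} = s_{ij} / (s_i · s_j):
  r[U,U] = 1 (diagonal).
  r[U,V] = 0.0667 / (1.472 · 1.8619) = 0.0667 / 2.7406 = 0.0243
  r[U,W] = -0.4667 / (1.472 · 1.3663) = -0.4667 / 2.0111 = -0.232
  r[V,V] = 1 (diagonal).
  r[V,W] = 1.5333 / (1.8619 · 1.3663) = 1.5333 / 2.5438 = 0.6028
  r[W,W] = 1 (diagonal).

R is symmetric with unit diagonal. Assembling:

R = [[1, 0.0243, -0.232],
 [0.0243, 1, 0.6028],
 [-0.232, 0.6028, 1]]


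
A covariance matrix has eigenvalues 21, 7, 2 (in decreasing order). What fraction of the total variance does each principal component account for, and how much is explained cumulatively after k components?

Step 1 — total variance = trace(Sigma) = Σ λ_i = 21 + 7 + 2 = 30.

Step 2 — fraction explained by component i = λ_i / Σ λ:
  PC1: 21/30 = 0.7
  PC2: 7/30 = 0.2333
  PC3: 2/30 = 0.0667

Step 3 — cumulative fraction after k components = (λ_1 + ... + λ_k) / Σ λ:
  k = 1: 21/30 = 0.7
  k = 2: (21 + 7)/30 = 28/30 = 0.9333
  k = 3: (21 + 7 + 2)/30 = 30/30 = 1

Summary (fraction, with percent):

explained: PC1 0.7 (70%), PC2 0.2333 (23.33%), PC3 0.0667 (6.67%);  cumulative: 0.7, 0.9333, 1


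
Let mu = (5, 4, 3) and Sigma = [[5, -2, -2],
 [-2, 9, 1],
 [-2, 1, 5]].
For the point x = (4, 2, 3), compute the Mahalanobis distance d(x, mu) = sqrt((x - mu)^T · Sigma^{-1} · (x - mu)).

Step 1 — centre the observation: (x - mu) = (-1, -2, 0).

Step 2 — invert Sigma (cofactor / det for 3×3, or solve directly):
  Sigma^{-1} = [[0.2558, 0.0465, 0.093],
 [0.0465, 0.1221, -0.0058],
 [0.093, -0.0058, 0.2384]].

Step 3 — form the quadratic (x - mu)^T · Sigma^{-1} · (x - mu):
  Sigma^{-1} · (x - mu) = (-0.3488, -0.2907, -0.0814).
  (x - mu)^T · [Sigma^{-1} · (x - mu)] = (-1)·(-0.3488) + (-2)·(-0.2907) + (0)·(-0.0814) = 0.9302.

Step 4 — take square root: d = √(0.9302) ≈ 0.9645.

d(x, mu) = √(0.9302) ≈ 0.9645


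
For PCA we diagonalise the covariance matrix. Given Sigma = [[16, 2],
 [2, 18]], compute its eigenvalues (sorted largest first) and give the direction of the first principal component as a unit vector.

Step 1 — characteristic polynomial of 2×2 Sigma:
  det(Sigma - λI) = λ² - trace · λ + det = 0.
  trace = 16 + 18 = 34, det = 16·18 - (2)² = 284.
Step 2 — discriminant:
  Δ = trace² - 4·det = 1156 - 1136 = 20.
Step 3 — eigenvalues:
  λ = (trace ± √Δ)/2 = (34 ± 4.4721)/2,
  λ_1 = 19.2361,  λ_2 = 14.7639.

Step 4 — unit eigenvector for λ_1: solve (Sigma - λ_1 I)v = 0. First row:
  (16 - 19.2361)·v_x + (2)·v_y = 0, i.e. (-3.2361)·v_x + (2)·v_y = 0,
  so v ∝ (b, λ_1 - a) = (2, 3.2361) = u.
  ||u|| = √((2)² + (3.2361)²) = √(14.4721) ≈ 3.8042,
  v_1 = u/||u|| ≈ (0.5257, 0.8507) (||v_1|| = 1).

λ_1 = 19.2361,  λ_2 = 14.7639;  v_1 ≈ (0.5257, 0.8507)


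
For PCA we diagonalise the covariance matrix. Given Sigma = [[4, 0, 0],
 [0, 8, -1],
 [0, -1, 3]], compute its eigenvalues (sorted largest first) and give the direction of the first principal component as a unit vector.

Step 1 — characteristic polynomial p(λ) = det(λI - Sigma) = λ³ - tr·λ² + c_1·λ - det, where tr = trace, c_1 = sum of the principal 2×2 minors, det = det(Sigma):
  tr = 4 + 8 + 3 = 15,
  c_1 = (4·8 - (0)²) + (4·3 - (0)²) + (8·3 - (-1)²) = 32 + 12 + 23 = 67,
  det = 4·(8·3 - (-1)²) - (0)·((0)·3 - (-1)·(0)) + (0)·((0)·(-1) - 8·(0)) = 4·(23) - (0)·(0) + (0)·(0) = 92.
  So p(λ) = λ³ - 15λ² + 67λ - 92.
Step 2 — look for an integer root (rational root theorem: any rational root is an integer divisor of 92). Testing λ = 4:
  p(4) = 64 - 240 + 268 - 92 = 0  ✓
  Dividing out (λ - 4): p(λ) = (λ - 4)(λ² - 11λ + 23).
Step 3 — remaining eigenvalues from the quadratic λ² - 11λ + 23 = 0:
  Δ = 11² - 4·23 = 121 - 92 = 29,  λ = (11 ± √29)/2 = (11 ± 5.3852)/2 ≈ 8.1926 or 2.8074.
  Sorted: λ_1 = 8.1926,  λ_2 = 4,  λ_3 = 2.8074  (check: sum = 15 = tr ✓).

Step 4 — unit eigenvector for λ_1 ≈ 8.1926: v spans the null space of (Sigma - λ_1 I), whose rows are
  r_1 = (-4.1926, 0, 0),  r_2 = (0, -0.1926, -1),  r_3 = (0, -1, -5.1926).
  v is orthogonal to every row, so take v ∝ r_1 × r_2 = ((0)·(-1) - (0)·(-0.1926), (0)·(0) - (-4.1926)·(-1), (-4.1926)·(-0.1926) - (0)·(0)) ≈ (0, -4.1926, 0.8074).
  Rescale (multiply by -1 so the first nonzero entry is positive): u = (0, 4.1926, -0.8074).
  ||u|| = √((0)² + (4.1926)² + (-0.8074)²) = √(18.2297) ≈ 4.2696,  v_1 = u/||u|| ≈ (0, 0.982, -0.1891) (||v_1|| = 1).

λ_1 = 8.1926,  λ_2 = 4,  λ_3 = 2.8074;  v_1 ≈ (0, 0.982, -0.1891)


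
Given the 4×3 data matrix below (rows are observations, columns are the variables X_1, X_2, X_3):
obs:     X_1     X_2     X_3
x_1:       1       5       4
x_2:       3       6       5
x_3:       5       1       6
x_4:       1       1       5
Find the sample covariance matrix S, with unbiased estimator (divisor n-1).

Step 1 — column means:
  mean(X_1) = (1 + 3 + 5 + 1) / 4 = 10/4 = 2.5
  mean(X_2) = (5 + 6 + 1 + 1) / 4 = 13/4 = 3.25
  mean(X_3) = (4 + 5 + 6 + 5) / 4 = 20/4 = 5

Step 2 — sample covariance S[i,j] = (1/(n-1)) · Σ_k (x_{k,i} - mean_i) · (x_{k,j} - mean_j), with n-1 = 3.
  S[X_1,X_1] = ((-1.5)·(-1.5) + (0.5)·(0.5) + (2.5)·(2.5) + (-1.5)·(-1.5)) / 3 = 11/3 = 3.6667
  S[X_1,X_2] = ((-1.5)·(1.75) + (0.5)·(2.75) + (2.5)·(-2.25) + (-1.5)·(-2.25)) / 3 = -3.5/3 = -1.1667
  S[X_1,X_3] = ((-1.5)·(-1) + (0.5)·(0) + (2.5)·(1) + (-1.5)·(0)) / 3 = 4/3 = 1.3333
  S[X_2,X_2] = ((1.75)·(1.75) + (2.75)·(2.75) + (-2.25)·(-2.25) + (-2.25)·(-2.25)) / 3 = 20.75/3 = 6.9167
  S[X_2,X_3] = ((1.75)·(-1) + (2.75)·(0) + (-2.25)·(1) + (-2.25)·(0)) / 3 = -4/3 = -1.3333
  S[X_3,X_3] = ((-1)·(-1) + (0)·(0) + (1)·(1) + (0)·(0)) / 3 = 2/3 = 0.6667

S is symmetric (S[j,i] = S[i,j]). Assembling:

S = [[3.6667, -1.1667, 1.3333],
 [-1.1667, 6.9167, -1.3333],
 [1.3333, -1.3333, 0.6667]]


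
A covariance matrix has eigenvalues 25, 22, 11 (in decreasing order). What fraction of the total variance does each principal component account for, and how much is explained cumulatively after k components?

Step 1 — total variance = trace(Sigma) = Σ λ_i = 25 + 22 + 11 = 58.

Step 2 — fraction explained by component i = λ_i / Σ λ:
  PC1: 25/58 = 0.431
  PC2: 22/58 = 0.3793
  PC3: 11/58 = 0.1897

Step 3 — cumulative fraction after k components = (λ_1 + ... + λ_k) / Σ λ:
  k = 1: 25/58 = 0.431
  k = 2: (25 + 22)/58 = 47/58 = 0.8103
  k = 3: (25 + 22 + 11)/58 = 58/58 = 1

Summary (fraction, with percent):

explained: PC1 0.431 (43.1%), PC2 0.3793 (37.93%), PC3 0.1897 (18.97%);  cumulative: 0.431, 0.8103, 1


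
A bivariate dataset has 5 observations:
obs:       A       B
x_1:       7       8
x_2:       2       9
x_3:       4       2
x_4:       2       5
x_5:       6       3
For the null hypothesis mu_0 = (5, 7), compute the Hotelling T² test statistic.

Step 1 — sample mean vector:
  mean(A) = (7 + 2 + 4 + 2 + 6) / 5 = 21/5 = 4.2
  mean(B) = (8 + 9 + 2 + 5 + 3) / 5 = 27/5 = 5.4
  x̄ = (4.2, 5.4),  deviation x̄ - mu_0 = (4.2, 5.4) - (5, 7) = (-0.8, -1.6).

Step 2 — sample covariance matrix, S[i,j] = (1/(n-1)) · Σ_k (x_{k,i} - mean_i) · (x_{k,j} - mean_j), divisor n-1 = 4:
  S[A,A] = ((2.8)·(2.8) + (-2.2)·(-2.2) + (-0.2)·(-0.2) + (-2.2)·(-2.2) + (1.8)·(1.8)) / 4 = 20.8/4 = 5.2
  S[A,B] = ((2.8)·(2.6) + (-2.2)·(3.6) + (-0.2)·(-3.4) + (-2.2)·(-0.4) + (1.8)·(-2.4)) / 4 = -3.4/4 = -0.85
  S[B,B] = ((2.6)·(2.6) + (3.6)·(3.6) + (-3.4)·(-3.4) + (-0.4)·(-0.4) + (-2.4)·(-2.4)) / 4 = 37.2/4 = 9.3
  S = [[5.2, -0.85],
 [-0.85, 9.3]].

Step 3 — invert S. det(S) = 5.2·9.3 - (-0.85)² = 47.6375.
  S^{-1} = (1/det) · [[d, -b], [-b, a]] = [[0.1952, 0.0178],
 [0.0178, 0.1092]].

Step 4 — quadratic form (x̄ - mu_0)^T · S^{-1} · (x̄ - mu_0):
  S^{-1} · (x̄ - mu_0) = (-0.1847, -0.1889),
  (x̄ - mu_0)^T · [...] = (-0.8)·(-0.1847) + (-1.6)·(-0.1889) = 0.4501.

Step 5 — scale by n: T² = 5 · 0.4501 = 2.2503.

T² ≈ 2.2503


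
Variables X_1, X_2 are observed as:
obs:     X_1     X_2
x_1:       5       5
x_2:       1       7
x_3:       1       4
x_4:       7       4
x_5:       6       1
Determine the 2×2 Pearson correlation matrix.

Step 1 — column means:
  mean(X_1) = (5 + 1 + 1 + 7 + 6) / 5 = 20/5 = 4
  mean(X_2) = (5 + 7 + 4 + 4 + 1) / 5 = 21/5 = 4.2

Step 2 — sample variances and covariances s[i,j] = (1/(n-1)) · Σ_k (x_{k,i} - mean_i) · (x_{k,j} - mean_j), with n-1 = 4:
  s[X_1,X_1] = ((1)·(1) + (-3)·(-3) + (-3)·(-3) + (3)·(3) + (2)·(2)) / 4 = 32/4 = 8
  s[X_1,X_2] = ((1)·(0.8) + (-3)·(2.8) + (-3)·(-0.2) + (3)·(-0.2) + (2)·(-3.2)) / 4 = -14/4 = -3.5
  s[X_2,X_2] = ((0.8)·(0.8) + (2.8)·(2.8) + (-0.2)·(-0.2) + (-0.2)·(-0.2) + (-3.2)·(-3.2)) / 4 = 18.8/4 = 4.7
  Sample standard deviations s_i = √(s[i,i]):
  s(X_1) = √(8) = 2.8284
  s(X_2) = √(4.7) = 2.1679

Step 3 — r_{ij} = s_{ij} / (s_i · s_j):
  r[X_1,X_1] = 1 (diagonal).
  r[X_1,X_2] = -3.5 / (2.8284 · 2.1679) = -3.5 / 6.1319 = -0.5708
  r[X_2,X_2] = 1 (diagonal).

R is symmetric with unit diagonal. Assembling:

R = [[1, -0.5708],
 [-0.5708, 1]]


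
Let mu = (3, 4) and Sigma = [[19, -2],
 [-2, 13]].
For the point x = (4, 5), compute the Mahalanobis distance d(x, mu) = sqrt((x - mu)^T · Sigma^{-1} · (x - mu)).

Step 1 — centre the observation: (x - mu) = (1, 1).

Step 2 — invert Sigma. det(Sigma) = 19·13 - (-2)² = 243.
  Sigma^{-1} = (1/det) · [[d, -b], [-b, a]] = [[0.0535, 0.0082],
 [0.0082, 0.0782]].

Step 3 — form the quadratic (x - mu)^T · Sigma^{-1} · (x - mu):
  Sigma^{-1} · (x - mu) = (0.0617, 0.0864).
  (x - mu)^T · [Sigma^{-1} · (x - mu)] = (1)·(0.0617) + (1)·(0.0864) = 0.1481.

Step 4 — take square root: d = √(0.1481) ≈ 0.3849.

d(x, mu) = √(0.1481) ≈ 0.3849
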